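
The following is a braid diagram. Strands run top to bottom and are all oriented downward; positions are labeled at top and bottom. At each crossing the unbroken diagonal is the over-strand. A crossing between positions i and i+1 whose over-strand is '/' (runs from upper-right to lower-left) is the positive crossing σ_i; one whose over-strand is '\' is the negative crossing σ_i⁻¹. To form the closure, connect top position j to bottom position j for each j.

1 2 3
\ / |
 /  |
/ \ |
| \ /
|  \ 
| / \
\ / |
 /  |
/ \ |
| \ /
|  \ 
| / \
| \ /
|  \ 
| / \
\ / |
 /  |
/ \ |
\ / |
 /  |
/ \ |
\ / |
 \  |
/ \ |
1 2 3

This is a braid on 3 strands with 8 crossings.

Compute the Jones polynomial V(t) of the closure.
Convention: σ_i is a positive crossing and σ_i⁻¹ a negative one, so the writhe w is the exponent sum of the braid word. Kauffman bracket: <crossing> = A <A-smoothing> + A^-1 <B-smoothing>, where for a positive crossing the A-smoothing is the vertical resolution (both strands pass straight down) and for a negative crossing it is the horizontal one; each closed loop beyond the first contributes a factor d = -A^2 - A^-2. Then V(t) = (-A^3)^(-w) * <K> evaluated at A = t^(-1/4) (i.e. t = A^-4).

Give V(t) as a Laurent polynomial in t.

-t^3 + 2*t^2 - 2*t + 3 - 2*t^-1 + 2*t^-2 - t^-3

Derivation:
Reading the diagram top to bottom ('/'-over between positions i,i+1 = s_i, '\'-over = s_i^-1): braid word = s1 s2^-1 s1 s2^-1 s2^-1 s1 s1 s1^-1.
The presented braid s1 s2^-1 s1 s2^-1 s2^-1 s1 s1 s1^-1 on 3 strands reduces by inverse Markov moves (closure unchanged at each step):
  Deconjugate: the word is γ·β·γ⁻¹ with γ = s1 (prefix) and γ⁻¹ = s1^-1 (suffix); strip both.
Reduced to β = s2^-1 s1 s2^-1 s2^-1 s1 s1 on 3 strands, 6 crossings.
Compute on β:
Braid: s2^-1 s1 s2^-1 s2^-1 s1 s1 on 3 strands, 6 crossings.
Writhe w = (#positive) - (#negative) = 3 - 3 = 0.
State-sum expansion of <K>. There are 2^6 = 64 states.
Each crossing splits two ways (0=vertical, 1=horizontal). The state's weight is A^(#A-smoothings - #B-smoothings) * d^(loops - 1).
Tabulate the states by total A-exponent and number of loops L (A-exp: L × count):
  A^6: L=4 ×1
  A^4: L=3 ×6
  A^2: L=2 ×14, L=4 ×1
  A^0: L=1 ×13, L=3 ×7
  A^-2: L=2 ×14, L=4 ×1
  A^-4: L=3 ×6
  A^-6: L=4 ×1
Each group contributes A^e * Σ count * d^(L-1):
Powers of d = -A^2 - A^-2: d^2 = A^4 + 2 + A^-4; d^3 = -A^6 - 3*A^2 - 3*A^-2 - A^-6.
  A^6 * (d^3) = -A^12 - 3*A^8 - 3*A^4 - 1
  A^4 * (6*d^2) = 6*A^8 + 12*A^4 + 6
  A^2 * (14*d + d^3) = -A^8 - 17*A^4 - 17 - A^-4
  A^0 * (13 + 7*d^2) = 7*A^4 + 27 + 7*A^-4
  A^-2 * (14*d + d^3) = -A^4 - 17 - 17*A^-4 - A^-8
  A^-4 * (6*d^2) = 6 + 12*A^-4 + 6*A^-8
  A^-6 * (d^3) = -1 - 3*A^-4 - 3*A^-8 - A^-12
Summing the groups: <K> = -A^12 + 2*A^8 - 2*A^4 + 3 - 2*A^-4 + 2*A^-8 - A^-12
Normalise by the writhe: (-A^3)^(-w) = (-A^3)^(0) = 1, so f(A) = 1 * <K> = -A^12 + 2*A^8 - 2*A^4 + 3 - 2*A^-4 + 2*A^-8 - A^-12.
Substitute A = t^(-1/4), i.e. A^e → t^(-e/4): V(t) = -t^3 + 2*t^2 - 2*t + 3 - 2*t^-1 + 2*t^-2 - t^-3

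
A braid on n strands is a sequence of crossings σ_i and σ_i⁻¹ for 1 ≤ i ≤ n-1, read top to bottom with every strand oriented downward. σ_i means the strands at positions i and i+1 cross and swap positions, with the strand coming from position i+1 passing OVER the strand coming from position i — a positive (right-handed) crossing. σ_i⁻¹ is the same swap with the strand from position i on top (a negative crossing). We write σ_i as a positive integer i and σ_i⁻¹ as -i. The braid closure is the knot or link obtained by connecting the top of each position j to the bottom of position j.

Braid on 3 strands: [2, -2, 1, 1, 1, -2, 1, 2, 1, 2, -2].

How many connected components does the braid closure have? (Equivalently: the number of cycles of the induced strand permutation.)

2

Derivation:
Track the strand permutation on 3 strands, starting from identity.
  step 1: s2 swaps positions 2,3 -> [1 3 2]
  step 2: s2^-1 swaps positions 2,3 -> [1 2 3]
  step 3: s1 swaps positions 1,2 -> [2 1 3]
  step 4: s1 swaps positions 1,2 -> [1 2 3]
  step 5: s1 swaps positions 1,2 -> [2 1 3]
  step 6: s2^-1 swaps positions 2,3 -> [2 3 1]
  step 7: s1 swaps positions 1,2 -> [3 2 1]
  step 8: s2 swaps positions 2,3 -> [3 1 2]
  step 9: s1 swaps positions 1,2 -> [1 3 2]
  step 10: s2 swaps positions 2,3 -> [1 2 3]
  step 11: s2^-1 swaps positions 2,3 -> [1 3 2]
Final permutation (position -> original strand): [1 3 2]
Closure components = cycle count of this permutation = 2.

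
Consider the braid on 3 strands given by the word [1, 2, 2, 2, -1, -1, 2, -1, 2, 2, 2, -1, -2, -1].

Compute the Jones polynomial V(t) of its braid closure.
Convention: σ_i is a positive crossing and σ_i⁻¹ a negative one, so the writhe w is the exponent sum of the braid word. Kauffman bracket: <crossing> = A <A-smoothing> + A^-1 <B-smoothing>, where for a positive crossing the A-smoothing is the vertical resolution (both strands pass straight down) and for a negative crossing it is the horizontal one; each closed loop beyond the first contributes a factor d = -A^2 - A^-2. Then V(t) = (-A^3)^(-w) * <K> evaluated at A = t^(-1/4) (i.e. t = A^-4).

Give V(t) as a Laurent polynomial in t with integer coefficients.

t^7 - 3*t^6 + 6*t^5 - 9*t^4 + 11*t^3 - 12*t^2 + 11*t - 8 + 6*t^-1 - 3*t^-2 + t^-3

Derivation:
The presented braid s1 s2 s2 s2 s1^-1 s1^-1 s2 s1^-1 s2 s2 s2 s1^-1 s2^-1 s1^-1 on 3 strands reduces by inverse Markov moves (closure unchanged at each step):
  Deconjugate: the word is γ·β·γ⁻¹ with γ = s1 s2 (prefix) and γ⁻¹ = s2^-1 s1^-1 (suffix); strip both.
Reduced to β = s2 s2 s1^-1 s1^-1 s2 s1^-1 s2 s2 s2 s1^-1 on 3 strands, 10 crossings.
Compute on β:
Braid: s2 s2 s1^-1 s1^-1 s2 s1^-1 s2 s2 s2 s1^-1 on 3 strands, 10 crossings.
Writhe w = (#positive) - (#negative) = 6 - 4 = 2.
State-sum expansion of <K>. There are 2^10 = 1024 states.
Smooth each crossing (0=||, 1=⌣⌢); contribution A^(Σ sign_k(1-2s_k)) * d^(L-1).
Tabulate the states by total A-exponent and number of loops L (A-exp: L × count):
  A^10: L=5 ×1
  A^8: L=4 ×10
  A^6: L=3 ×41, L=5 ×4
  A^4: L=2 ×81, L=4 ×38, L=6 ×1
  A^2: L=1 ×71, L=3 ×117, L=5 ×22
  A^0: L=2 ×154, L=4 ×91, L=6 ×7
  A^-2: L=3 ×168, L=5 ×41, L=7 ×1
  A^-4: L=4 ×110, L=6 ×10
  A^-6: L=5 ×44, L=7 ×1
  A^-8: L=6 ×10
  A^-10: L=7 ×1
Each group contributes A^e * Σ count * d^(L-1):
Powers of d = -A^2 - A^-2: d^2 = A^4 + 2 + A^-4; d^3 = -A^6 - 3*A^2 - 3*A^-2 - A^-6; d^4 = A^8 + 4*A^4 + 6 + 4*A^-4 + A^-8; d^5 = -A^10 - 5*A^6 - 10*A^2 - 10*A^-2 - 5*A^-6 - A^-10; d^6 = A^12 + 6*A^8 + 15*A^4 + 20 + 15*A^-4 + 6*A^-8 + A^-12.
  A^10 * (d^4) = A^18 + 4*A^14 + 6*A^10 + 4*A^6 + A^2
  A^8 * (10*d^3) = -10*A^14 - 30*A^10 - 30*A^6 - 10*A^2
  A^6 * (41*d^2 + 4*d^4) = 4*A^14 + 57*A^10 + 106*A^6 + 57*A^2 + 4*A^-2
  A^4 * (81*d + 38*d^3 + d^5) = -A^14 - 43*A^10 - 205*A^6 - 205*A^2 - 43*A^-2 - A^-6
  A^2 * (71 + 117*d^2 + 22*d^4) = 22*A^10 + 205*A^6 + 437*A^2 + 205*A^-2 + 22*A^-6
  A^0 * (154*d + 91*d^3 + 7*d^5) = -7*A^10 - 126*A^6 - 497*A^2 - 497*A^-2 - 126*A^-6 - 7*A^-10
  A^-2 * (168*d^2 + 41*d^4 + d^6) = A^10 + 47*A^6 + 347*A^2 + 602*A^-2 + 347*A^-6 + 47*A^-10 + A^-14
  A^-4 * (110*d^3 + 10*d^5) = -10*A^6 - 160*A^2 - 430*A^-2 - 430*A^-6 - 160*A^-10 - 10*A^-14
  A^-6 * (44*d^4 + d^6) = A^6 + 50*A^2 + 191*A^-2 + 284*A^-6 + 191*A^-10 + 50*A^-14 + A^-18
  A^-8 * (10*d^5) = -10*A^2 - 50*A^-2 - 100*A^-6 - 100*A^-10 - 50*A^-14 - 10*A^-18
  A^-10 * (d^6) = A^2 + 6*A^-2 + 15*A^-6 + 20*A^-10 + 15*A^-14 + 6*A^-18 + A^-22
Summing the groups: <K> = A^18 - 3*A^14 + 6*A^10 - 8*A^6 + 11*A^2 - 12*A^-2 + 11*A^-6 - 9*A^-10 + 6*A^-14 - 3*A^-18 + A^-22
Normalise by the writhe: (-A^3)^(-w) = (-A^3)^(-2) = A^-6, so f(A) = A^-6 * <K> = A^12 - 3*A^8 + 6*A^4 - 8 + 11*A^-4 - 12*A^-8 + 11*A^-12 - 9*A^-16 + 6*A^-20 - 3*A^-24 + A^-28.
Substitute A = t^(-1/4), i.e. A^e → t^(-e/4): V(t) = t^7 - 3*t^6 + 6*t^5 - 9*t^4 + 11*t^3 - 12*t^2 + 11*t - 8 + 6*t^-1 - 3*t^-2 + t^-3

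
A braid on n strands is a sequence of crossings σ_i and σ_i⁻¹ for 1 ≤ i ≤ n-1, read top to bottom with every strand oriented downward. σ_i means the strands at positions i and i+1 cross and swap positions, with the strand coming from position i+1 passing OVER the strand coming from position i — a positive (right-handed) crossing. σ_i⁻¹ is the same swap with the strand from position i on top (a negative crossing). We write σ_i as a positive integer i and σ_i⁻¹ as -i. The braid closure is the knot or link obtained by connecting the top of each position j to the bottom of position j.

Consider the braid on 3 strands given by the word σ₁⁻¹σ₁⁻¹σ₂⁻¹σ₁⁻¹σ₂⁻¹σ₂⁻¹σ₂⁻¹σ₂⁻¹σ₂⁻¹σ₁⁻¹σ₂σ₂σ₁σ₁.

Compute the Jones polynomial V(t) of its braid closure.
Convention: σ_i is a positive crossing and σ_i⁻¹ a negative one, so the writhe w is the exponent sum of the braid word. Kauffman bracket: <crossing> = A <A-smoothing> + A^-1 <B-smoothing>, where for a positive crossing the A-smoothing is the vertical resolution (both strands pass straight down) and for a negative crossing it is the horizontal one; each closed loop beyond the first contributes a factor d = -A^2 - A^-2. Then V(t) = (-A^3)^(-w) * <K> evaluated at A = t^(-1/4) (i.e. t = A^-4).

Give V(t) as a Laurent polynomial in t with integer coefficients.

The presented braid s1^-1 s1^-1 s2^-1 s1^-1 s2^-1 s2^-1 s2^-1 s2^-1 s2^-1 s1^-1 s2 s2 s1 s1 on 3 strands reduces by inverse Markov moves (closure unchanged at each step):
  Deconjugate: the word is γ·β·γ⁻¹ with γ = s1^-1 (prefix) and γ⁻¹ = s1 (suffix); strip both.
  Deconjugate: the word is γ·β·γ⁻¹ with γ = s1^-1 s2^-1 (prefix) and γ⁻¹ = s2 s1 (suffix); strip both.
Reduced to β = s1^-1 s2^-1 s2^-1 s2^-1 s2^-1 s2^-1 s1^-1 s2 on 3 strands, 8 crossings.
Compute on β:
Braid: s1^-1 s2^-1 s2^-1 s2^-1 s2^-1 s2^-1 s1^-1 s2 on 3 strands, 8 crossings.
Writhe w = (#positive) - (#negative) = 1 - 7 = -6.
State-sum expansion of <K>. There are 2^8 = 256 states.
For each crossing: s=0 is the vertical smoothing, s=1 horizontal. Crossing k contributes A^(sign_k * (1 - 2*s_k)); loop factor d = -A^2 - A^-2.
Tabulate the states by total A-exponent and number of loops L (A-exp: L × count):
  A^8: L=6 ×1
  A^6: L=5 ×8
  A^4: L=4 ×25, L=6 ×3
  A^2: L=3 ×40, L=5 ×15, L=7 ×1
  A^0: L=2 ×35, L=4 ×30, L=6 ×5
  A^-2: L=1 ×15, L=3 ×31, L=5 ×10
  A^-4: L=2 ×18, L=4 ×10
  A^-6: L=1 ×2, L=3 ×6
  A^-8: L=2 ×1
Each group contributes A^e * Σ count * d^(L-1):
Powers of d = -A^2 - A^-2: d^2 = A^4 + 2 + A^-4; d^3 = -A^6 - 3*A^2 - 3*A^-2 - A^-6; d^4 = A^8 + 4*A^4 + 6 + 4*A^-4 + A^-8; d^5 = -A^10 - 5*A^6 - 10*A^2 - 10*A^-2 - 5*A^-6 - A^-10; d^6 = A^12 + 6*A^8 + 15*A^4 + 20 + 15*A^-4 + 6*A^-8 + A^-12.
  A^8 * (d^5) = -A^18 - 5*A^14 - 10*A^10 - 10*A^6 - 5*A^2 - A^-2
  A^6 * (8*d^4) = 8*A^14 + 32*A^10 + 48*A^6 + 32*A^2 + 8*A^-2
  A^4 * (25*d^3 + 3*d^5) = -3*A^14 - 40*A^10 - 105*A^6 - 105*A^2 - 40*A^-2 - 3*A^-6
  A^2 * (40*d^2 + 15*d^4 + d^6) = A^14 + 21*A^10 + 115*A^6 + 190*A^2 + 115*A^-2 + 21*A^-6 + A^-10
  A^0 * (35*d + 30*d^3 + 5*d^5) = -5*A^10 - 55*A^6 - 175*A^2 - 175*A^-2 - 55*A^-6 - 5*A^-10
  A^-2 * (15 + 31*d^2 + 10*d^4) = 10*A^6 + 71*A^2 + 137*A^-2 + 71*A^-6 + 10*A^-10
  A^-4 * (18*d + 10*d^3) = -10*A^2 - 48*A^-2 - 48*A^-6 - 10*A^-10
  A^-6 * (2 + 6*d^2) = 6*A^-2 + 14*A^-6 + 6*A^-10
  A^-8 * (d) = -A^-6 - A^-10
Summing the groups: <K> = -A^18 + A^14 - 2*A^10 + 3*A^6 - 2*A^2 + 2*A^-2 - A^-6 + A^-10
Normalise by the writhe: (-A^3)^(-w) = (-A^3)^(6) = A^18, so f(A) = A^18 * <K> = -A^36 + A^32 - 2*A^28 + 3*A^24 - 2*A^20 + 2*A^16 - A^12 + A^8.
Substitute A = t^(-1/4), i.e. A^e → t^(-e/4): V(t) = t^-2 - t^-3 + 2*t^-4 - 2*t^-5 + 3*t^-6 - 2*t^-7 + t^-8 - t^-9

Answer: t^-2 - t^-3 + 2*t^-4 - 2*t^-5 + 3*t^-6 - 2*t^-7 + t^-8 - t^-9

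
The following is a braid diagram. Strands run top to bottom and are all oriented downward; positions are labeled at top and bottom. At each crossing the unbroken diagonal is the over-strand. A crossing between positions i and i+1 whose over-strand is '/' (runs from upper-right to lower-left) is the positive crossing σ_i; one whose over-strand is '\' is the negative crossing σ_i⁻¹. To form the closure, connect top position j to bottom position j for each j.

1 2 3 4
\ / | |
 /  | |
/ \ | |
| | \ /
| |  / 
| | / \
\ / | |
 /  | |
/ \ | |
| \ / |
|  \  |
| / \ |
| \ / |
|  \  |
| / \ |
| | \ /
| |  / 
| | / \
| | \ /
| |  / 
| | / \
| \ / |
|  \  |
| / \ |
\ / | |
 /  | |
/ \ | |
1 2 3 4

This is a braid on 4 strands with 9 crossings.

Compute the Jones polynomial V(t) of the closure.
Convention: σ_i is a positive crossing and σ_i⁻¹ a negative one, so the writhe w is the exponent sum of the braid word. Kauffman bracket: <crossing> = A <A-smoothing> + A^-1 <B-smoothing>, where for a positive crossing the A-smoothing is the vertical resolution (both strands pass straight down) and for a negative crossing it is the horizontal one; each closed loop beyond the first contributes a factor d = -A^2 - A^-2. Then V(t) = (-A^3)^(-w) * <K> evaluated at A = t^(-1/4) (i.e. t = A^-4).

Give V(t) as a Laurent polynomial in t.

t^7 - 3*t^6 + 4*t^5 - 6*t^4 + 7*t^3 - 6*t^2 + 6*t - 3 + 2*t^-1 - t^-2

Derivation:
Reading the diagram top to bottom ('/'-over between positions i,i+1 = s_i, '\'-over = s_i^-1): braid word = s1 s3 s1 s2^-1 s2^-1 s3 s3 s2^-1 s1.
Braid: s1 s3 s1 s2^-1 s2^-1 s3 s3 s2^-1 s1 on 4 strands, 9 crossings.
Writhe w = (#positive) - (#negative) = 6 - 3 = 3.
Enumerate smoothing states for the bracket polynomial. There are 2^9 = 512 states.
For each crossing: s=0 is the vertical smoothing, s=1 horizontal. Crossing k contributes A^(sign_k * (1 - 2*s_k)); loop factor d = -A^2 - A^-2.
Tabulate the states by total A-exponent and number of loops L (A-exp: L × count):
  A^9: L=5 ×1
  A^7: L=4 ×9
  A^5: L=3 ×32, L=5 ×4
  A^3: L=2 ×55, L=4 ×28, L=6 ×1
  A^1: L=1 ×39, L=3 ×77, L=5 ×10
  A^-1: L=2 ×81, L=4 ×44, L=6 ×1
  A^-3: L=3 ×73, L=5 ×11
  A^-5: L=4 ×35, L=6 ×1
  A^-7: L=5 ×9
  A^-9: L=6 ×1
Each group contributes A^e * Σ count * d^(L-1):
Powers of d = -A^2 - A^-2: d^2 = A^4 + 2 + A^-4; d^3 = -A^6 - 3*A^2 - 3*A^-2 - A^-6; d^4 = A^8 + 4*A^4 + 6 + 4*A^-4 + A^-8; d^5 = -A^10 - 5*A^6 - 10*A^2 - 10*A^-2 - 5*A^-6 - A^-10.
  A^9 * (d^4) = A^17 + 4*A^13 + 6*A^9 + 4*A^5 + A
  A^7 * (9*d^3) = -9*A^13 - 27*A^9 - 27*A^5 - 9*A
  A^5 * (32*d^2 + 4*d^4) = 4*A^13 + 48*A^9 + 88*A^5 + 48*A + 4*A^-3
  A^3 * (55*d + 28*d^3 + d^5) = -A^13 - 33*A^9 - 149*A^5 - 149*A - 33*A^-3 - A^-7
  A^1 * (39 + 77*d^2 + 10*d^4) = 10*A^9 + 117*A^5 + 253*A + 117*A^-3 + 10*A^-7
  A^-1 * (81*d + 44*d^3 + d^5) = -A^9 - 49*A^5 - 223*A - 223*A^-3 - 49*A^-7 - A^-11
  A^-3 * (73*d^2 + 11*d^4) = 11*A^5 + 117*A + 212*A^-3 + 117*A^-7 + 11*A^-11
  A^-5 * (35*d^3 + d^5) = -A^5 - 40*A - 115*A^-3 - 115*A^-7 - 40*A^-11 - A^-15
  A^-7 * (9*d^4) = 9*A + 36*A^-3 + 54*A^-7 + 36*A^-11 + 9*A^-15
  A^-9 * (d^5) = -A - 5*A^-3 - 10*A^-7 - 10*A^-11 - 5*A^-15 - A^-19
Summing the groups: <K> = A^17 - 2*A^13 + 3*A^9 - 6*A^5 + 6*A - 7*A^-3 + 6*A^-7 - 4*A^-11 + 3*A^-15 - A^-19
Normalise by the writhe: (-A^3)^(-w) = (-A^3)^(-3) = -A^-9, so f(A) = -A^-9 * <K> = -A^8 + 2*A^4 - 3 + 6*A^-4 - 6*A^-8 + 7*A^-12 - 6*A^-16 + 4*A^-20 - 3*A^-24 + A^-28.
Substitute A = t^(-1/4), i.e. A^e → t^(-e/4): V(t) = t^7 - 3*t^6 + 4*t^5 - 6*t^4 + 7*t^3 - 6*t^2 + 6*t - 3 + 2*t^-1 - t^-2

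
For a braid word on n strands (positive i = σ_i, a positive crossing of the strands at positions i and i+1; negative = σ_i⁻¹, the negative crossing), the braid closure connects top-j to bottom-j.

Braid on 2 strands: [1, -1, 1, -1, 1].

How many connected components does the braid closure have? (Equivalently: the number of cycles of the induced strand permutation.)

Track the strand permutation on 2 strands, starting from identity.
  step 1: s1 swaps positions 1,2 -> [2 1]
  step 2: s1^-1 swaps positions 1,2 -> [1 2]
  step 3: s1 swaps positions 1,2 -> [2 1]
  step 4: s1^-1 swaps positions 1,2 -> [1 2]
  step 5: s1 swaps positions 1,2 -> [2 1]
Final permutation (position -> original strand): [2 1]
Closure components = cycle count of this permutation = 1.

Answer: 1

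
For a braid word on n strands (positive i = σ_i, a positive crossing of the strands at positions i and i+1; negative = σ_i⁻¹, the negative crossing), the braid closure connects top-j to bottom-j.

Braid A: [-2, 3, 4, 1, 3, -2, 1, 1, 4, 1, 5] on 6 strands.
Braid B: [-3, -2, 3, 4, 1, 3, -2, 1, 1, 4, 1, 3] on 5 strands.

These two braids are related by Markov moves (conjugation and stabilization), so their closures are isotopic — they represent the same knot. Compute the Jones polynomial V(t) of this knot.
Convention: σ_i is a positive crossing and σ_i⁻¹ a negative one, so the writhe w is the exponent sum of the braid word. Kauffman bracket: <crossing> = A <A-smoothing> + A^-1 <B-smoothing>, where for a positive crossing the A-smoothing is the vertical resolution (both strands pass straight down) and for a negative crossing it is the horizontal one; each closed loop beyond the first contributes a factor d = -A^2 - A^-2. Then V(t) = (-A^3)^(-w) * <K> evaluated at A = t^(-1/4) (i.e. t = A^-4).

Markov-equivalent braids have isotopic closures, hence identical knot invariants. Strip the Markov moves from each word to reach a common short braid β, then compute V(t) once on β.
Braid A: s2^-1 s3 s4 s1 s3 s2^-1 s1 s1 s4 s1 s5 on 6 strands reduces by inverse Markov moves (closure unchanged at each step):
  Destabilize: the word has the form β·s5 where s5 occurs only as the final letter (β ∈ B_5); drop it and the last strand → 5 strands.
Reduced to β = s2^-1 s3 s4 s1 s3 s2^-1 s1 s1 s4 s1 on 5 strands, 10 crossings.
Braid B: s3^-1 s2^-1 s3 s4 s1 s3 s2^-1 s1 s1 s4 s1 s3 on 5 strands reduces by inverse Markov moves (closure unchanged at each step):
  Deconjugate: the word is γ·β·γ⁻¹ with γ = s3^-1 (prefix) and γ⁻¹ = s3 (suffix); strip both.
Reduced to β = s2^-1 s3 s4 s1 s3 s2^-1 s1 s1 s4 s1 on 5 strands, 10 crossings.
Both give the same β = s2^-1 s3 s4 s1 s3 s2^-1 s1 s1 s4 s1 on 5 strands, so one state sum suffices:
Braid: s2^-1 s3 s4 s1 s3 s2^-1 s1 s1 s4 s1 on 5 strands, 10 crossings.
Writhe w = (#positive) - (#negative) = 8 - 2 = 6.
Enumerate smoothing states for the bracket polynomial. There are 2^10 = 1024 states.
Smooth each crossing (0=||, 1=⌣⌢); contribution A^(Σ sign_k(1-2s_k)) * d^(L-1).
Tabulate the states by total A-exponent and number of loops L (A-exp: L × count):
  A^10: L=5 ×1
  A^8: L=4 ×10
  A^6: L=3 ×39, L=5 ×6
  A^4: L=2 ×68, L=4 ×51, L=6 ×1
  A^2: L=1 ×44, L=3 ×139, L=5 ×27
  A^0: L=2 ×126, L=4 ×118, L=6 ×8
  A^-2: L=1 ×11, L=3 ×140, L=5 ×58, L=7 ×1
  A^-4: L=2 ×19, L=4 ×85, L=6 ×16
  A^-6: L=3 ×15, L=5 ×28, L=7 ×2
  A^-8: L=4 ×6, L=6 ×4
  A^-10: L=5 ×1
Each group contributes A^e * Σ count * d^(L-1):
Powers of d = -A^2 - A^-2: d^2 = A^4 + 2 + A^-4; d^3 = -A^6 - 3*A^2 - 3*A^-2 - A^-6; d^4 = A^8 + 4*A^4 + 6 + 4*A^-4 + A^-8; d^5 = -A^10 - 5*A^6 - 10*A^2 - 10*A^-2 - 5*A^-6 - A^-10; d^6 = A^12 + 6*A^8 + 15*A^4 + 20 + 15*A^-4 + 6*A^-8 + A^-12.
  A^10 * (d^4) = A^18 + 4*A^14 + 6*A^10 + 4*A^6 + A^2
  A^8 * (10*d^3) = -10*A^14 - 30*A^10 - 30*A^6 - 10*A^2
  A^6 * (39*d^2 + 6*d^4) = 6*A^14 + 63*A^10 + 114*A^6 + 63*A^2 + 6*A^-2
  A^4 * (68*d + 51*d^3 + d^5) = -A^14 - 56*A^10 - 231*A^6 - 231*A^2 - 56*A^-2 - A^-6
  A^2 * (44 + 139*d^2 + 27*d^4) = 27*A^10 + 247*A^6 + 484*A^2 + 247*A^-2 + 27*A^-6
  A^0 * (126*d + 118*d^3 + 8*d^5) = -8*A^10 - 158*A^6 - 560*A^2 - 560*A^-2 - 158*A^-6 - 8*A^-10
  A^-2 * (11 + 140*d^2 + 58*d^4 + d^6) = A^10 + 64*A^6 + 387*A^2 + 659*A^-2 + 387*A^-6 + 64*A^-10 + A^-14
  A^-4 * (19*d + 85*d^3 + 16*d^5) = -16*A^6 - 165*A^2 - 434*A^-2 - 434*A^-6 - 165*A^-10 - 16*A^-14
  A^-6 * (15*d^2 + 28*d^4 + 2*d^6) = 2*A^6 + 40*A^2 + 157*A^-2 + 238*A^-6 + 157*A^-10 + 40*A^-14 + 2*A^-18
  A^-8 * (6*d^3 + 4*d^5) = -4*A^2 - 26*A^-2 - 58*A^-6 - 58*A^-10 - 26*A^-14 - 4*A^-18
  A^-10 * (d^4) = A^-2 + 4*A^-6 + 6*A^-10 + 4*A^-14 + A^-18
Summing the groups: <K> = A^18 - A^14 + 3*A^10 - 4*A^6 + 5*A^2 - 6*A^-2 + 5*A^-6 - 4*A^-10 + 3*A^-14 - A^-18
Normalise by the writhe: (-A^3)^(-w) = (-A^3)^(-6) = A^-18, so f(A) = A^-18 * <K> = 1 - A^-4 + 3*A^-8 - 4*A^-12 + 5*A^-16 - 6*A^-20 + 5*A^-24 - 4*A^-28 + 3*A^-32 - A^-36.
Substitute A = t^(-1/4), i.e. A^e → t^(-e/4): V(t) = -t^9 + 3*t^8 - 4*t^7 + 5*t^6 - 6*t^5 + 5*t^4 - 4*t^3 + 3*t^2 - t + 1

Answer: -t^9 + 3*t^8 - 4*t^7 + 5*t^6 - 6*t^5 + 5*t^4 - 4*t^3 + 3*t^2 - t + 1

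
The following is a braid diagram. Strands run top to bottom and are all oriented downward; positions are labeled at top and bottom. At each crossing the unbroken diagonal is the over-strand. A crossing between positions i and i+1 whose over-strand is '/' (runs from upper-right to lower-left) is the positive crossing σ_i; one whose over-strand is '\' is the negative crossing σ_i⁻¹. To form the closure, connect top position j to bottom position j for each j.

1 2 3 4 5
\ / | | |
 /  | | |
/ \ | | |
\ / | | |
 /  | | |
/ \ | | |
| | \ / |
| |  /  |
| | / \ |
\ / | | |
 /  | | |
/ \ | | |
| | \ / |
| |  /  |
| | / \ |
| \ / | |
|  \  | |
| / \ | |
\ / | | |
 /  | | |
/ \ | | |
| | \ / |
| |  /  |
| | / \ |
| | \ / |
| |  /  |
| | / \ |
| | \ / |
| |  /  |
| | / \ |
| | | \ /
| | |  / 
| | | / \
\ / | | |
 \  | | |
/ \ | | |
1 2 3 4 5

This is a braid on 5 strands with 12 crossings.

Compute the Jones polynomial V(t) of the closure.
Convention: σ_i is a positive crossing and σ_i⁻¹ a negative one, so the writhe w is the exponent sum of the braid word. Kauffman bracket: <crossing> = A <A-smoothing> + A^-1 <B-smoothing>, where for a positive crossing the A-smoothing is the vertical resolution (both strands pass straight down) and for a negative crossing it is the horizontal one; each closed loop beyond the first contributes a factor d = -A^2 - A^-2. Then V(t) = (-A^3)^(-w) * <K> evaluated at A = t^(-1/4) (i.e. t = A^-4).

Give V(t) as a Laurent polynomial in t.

Reading the diagram top to bottom ('/'-over between positions i,i+1 = s_i, '\'-over = s_i^-1): braid word = s1 s1 s3 s1 s3 s2^-1 s1 s3 s3 s3 s4 s1^-1.
The presented braid s1 s1 s3 s1 s3 s2^-1 s1 s3 s3 s3 s4 s1^-1 on 5 strands reduces by inverse Markov moves (closure unchanged at each step):
  Deconjugate: the word is γ·β·γ⁻¹ with γ = s1 (prefix) and γ⁻¹ = s1^-1 (suffix); strip both.
  Destabilize: the word has the form β·s4 where s4 occurs only as the final letter (β ∈ B_4); drop it and the last strand → 4 strands.
Reduced to β = s1 s3 s1 s3 s2^-1 s1 s3 s3 s3 on 4 strands, 9 crossings.
Compute on β:
Braid: s1 s3 s1 s3 s2^-1 s1 s3 s3 s3 on 4 strands, 9 crossings.
Writhe w = (#positive) - (#negative) = 8 - 1 = 7.
Computing the Kauffman bracket via state sum. There are 2^9 = 512 states.
For each crossing: s=0 is the vertical smoothing, s=1 horizontal. Crossing k contributes A^(sign_k * (1 - 2*s_k)); loop factor d = -A^2 - A^-2.
Tabulate the states by total A-exponent and number of loops L (A-exp: L × count):
  A^9: L=3 ×1
  A^7: L=2 ×8, L=4 ×1
  A^5: L=1 ×15, L=3 ×21
  A^3: L=2 ×60, L=4 ×24
  A^1: L=3 ×110, L=5 ×16
  A^-1: L=4 ×120, L=6 ×6
  A^-3: L=5 ×83, L=7 ×1
  A^-5: L=6 ×36
  A^-7: L=7 ×9
  A^-9: L=8 ×1
Each group contributes A^e * Σ count * d^(L-1):
Powers of d = -A^2 - A^-2: d^2 = A^4 + 2 + A^-4; d^3 = -A^6 - 3*A^2 - 3*A^-2 - A^-6; d^4 = A^8 + 4*A^4 + 6 + 4*A^-4 + A^-8; d^5 = -A^10 - 5*A^6 - 10*A^2 - 10*A^-2 - 5*A^-6 - A^-10; d^6 = A^12 + 6*A^8 + 15*A^4 + 20 + 15*A^-4 + 6*A^-8 + A^-12; d^7 = -A^14 - 7*A^10 - 21*A^6 - 35*A^2 - 35*A^-2 - 21*A^-6 - 7*A^-10 - A^-14.
  A^9 * (d^2) = A^13 + 2*A^9 + A^5
  A^7 * (8*d + d^3) = -A^13 - 11*A^9 - 11*A^5 - A
  A^5 * (15 + 21*d^2) = 21*A^9 + 57*A^5 + 21*A
  A^3 * (60*d + 24*d^3) = -24*A^9 - 132*A^5 - 132*A - 24*A^-3
  A^1 * (110*d^2 + 16*d^4) = 16*A^9 + 174*A^5 + 316*A + 174*A^-3 + 16*A^-7
  A^-1 * (120*d^3 + 6*d^5) = -6*A^9 - 150*A^5 - 420*A - 420*A^-3 - 150*A^-7 - 6*A^-11
  A^-3 * (83*d^4 + d^6) = A^9 + 89*A^5 + 347*A + 518*A^-3 + 347*A^-7 + 89*A^-11 + A^-15
  A^-5 * (36*d^5) = -36*A^5 - 180*A - 360*A^-3 - 360*A^-7 - 180*A^-11 - 36*A^-15
  A^-7 * (9*d^6) = 9*A^5 + 54*A + 135*A^-3 + 180*A^-7 + 135*A^-11 + 54*A^-15 + 9*A^-19
  A^-9 * (d^7) = -A^5 - 7*A - 21*A^-3 - 35*A^-7 - 35*A^-11 - 21*A^-15 - 7*A^-19 - A^-23
Summing the groups: <K> = -A^9 - 2*A + 2*A^-3 - 2*A^-7 + 3*A^-11 - 2*A^-15 + 2*A^-19 - A^-23
Normalise by the writhe: (-A^3)^(-w) = (-A^3)^(-7) = -A^-21, so f(A) = -A^-21 * <K> = A^-12 + 2*A^-20 - 2*A^-24 + 2*A^-28 - 3*A^-32 + 2*A^-36 - 2*A^-40 + A^-44.
Substitute A = t^(-1/4), i.e. A^e → t^(-e/4): V(t) = t^11 - 2*t^10 + 2*t^9 - 3*t^8 + 2*t^7 - 2*t^6 + 2*t^5 + t^3

Answer: t^11 - 2*t^10 + 2*t^9 - 3*t^8 + 2*t^7 - 2*t^6 + 2*t^5 + t^3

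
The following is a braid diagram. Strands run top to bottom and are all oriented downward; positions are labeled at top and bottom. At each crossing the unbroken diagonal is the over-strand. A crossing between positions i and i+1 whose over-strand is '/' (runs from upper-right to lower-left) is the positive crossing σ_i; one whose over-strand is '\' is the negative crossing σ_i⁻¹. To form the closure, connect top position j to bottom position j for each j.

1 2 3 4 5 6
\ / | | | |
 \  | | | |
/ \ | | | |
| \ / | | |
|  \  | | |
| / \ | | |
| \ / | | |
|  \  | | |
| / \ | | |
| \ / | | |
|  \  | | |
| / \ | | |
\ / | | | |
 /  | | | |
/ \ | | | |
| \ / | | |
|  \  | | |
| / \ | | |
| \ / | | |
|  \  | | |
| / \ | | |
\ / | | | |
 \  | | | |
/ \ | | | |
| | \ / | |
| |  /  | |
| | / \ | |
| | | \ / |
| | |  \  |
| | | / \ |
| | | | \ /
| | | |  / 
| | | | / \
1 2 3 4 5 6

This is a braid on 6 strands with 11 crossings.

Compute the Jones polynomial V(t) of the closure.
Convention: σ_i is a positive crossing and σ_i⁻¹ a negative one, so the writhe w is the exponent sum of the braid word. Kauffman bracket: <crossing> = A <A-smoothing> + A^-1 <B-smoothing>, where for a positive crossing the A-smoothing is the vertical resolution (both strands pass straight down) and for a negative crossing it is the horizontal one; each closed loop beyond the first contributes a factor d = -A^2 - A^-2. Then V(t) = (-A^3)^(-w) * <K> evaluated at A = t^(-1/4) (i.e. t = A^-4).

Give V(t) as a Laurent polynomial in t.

t^-2 - t^-3 + 3*t^-4 - 3*t^-5 + 3*t^-6 - 3*t^-7 + 2*t^-8 - t^-9

Derivation:
Reading the diagram top to bottom ('/'-over between positions i,i+1 = s_i, '\'-over = s_i^-1): braid word = s1^-1 s2^-1 s2^-1 s2^-1 s1 s2^-1 s2^-1 s1^-1 s3 s4^-1 s5.
The presented braid s1^-1 s2^-1 s2^-1 s2^-1 s1 s2^-1 s2^-1 s1^-1 s3 s4^-1 s5 on 6 strands reduces by inverse Markov moves (closure unchanged at each step):
  Destabilize: the word has the form β·s5 where s5 occurs only as the final letter (β ∈ B_5); drop it and the last strand → 5 strands.
  Destabilize: the word has the form β·s4^-1 where s4^-1 occurs only as the final letter (β ∈ B_4); drop it and the last strand → 4 strands.
  Destabilize: the word has the form β·s3 where s3 occurs only as the final letter (β ∈ B_3); drop it and the last strand → 3 strands.
Reduced to β = s1^-1 s2^-1 s2^-1 s2^-1 s1 s2^-1 s2^-1 s1^-1 on 3 strands, 8 crossings.
Compute on β:
Braid: s1^-1 s2^-1 s2^-1 s2^-1 s1 s2^-1 s2^-1 s1^-1 on 3 strands, 8 crossings.
Writhe w = (#positive) - (#negative) = 1 - 7 = -6.
State-sum expansion of <K>. There are 2^8 = 256 states.
Each crossing splits two ways (0=vertical, 1=horizontal). The state's weight is A^(#A-smoothings - #B-smoothings) * d^(loops - 1).
Tabulate the states by total A-exponent and number of loops L (A-exp: L × count):
  A^8: L=6 ×1
  A^6: L=5 ×8
  A^4: L=4 ×27, L=6 ×1
  A^2: L=3 ×49, L=5 ×7
  A^0: L=2 ×49, L=4 ×21
  A^-2: L=1 ×22, L=3 ×34
  A^-4: L=2 ×27, L=4 ×1
  A^-6: L=1 ×5, L=3 ×3
  A^-8: L=2 ×1
Each group contributes A^e * Σ count * d^(L-1):
Powers of d = -A^2 - A^-2: d^2 = A^4 + 2 + A^-4; d^3 = -A^6 - 3*A^2 - 3*A^-2 - A^-6; d^4 = A^8 + 4*A^4 + 6 + 4*A^-4 + A^-8; d^5 = -A^10 - 5*A^6 - 10*A^2 - 10*A^-2 - 5*A^-6 - A^-10.
  A^8 * (d^5) = -A^18 - 5*A^14 - 10*A^10 - 10*A^6 - 5*A^2 - A^-2
  A^6 * (8*d^4) = 8*A^14 + 32*A^10 + 48*A^6 + 32*A^2 + 8*A^-2
  A^4 * (27*d^3 + d^5) = -A^14 - 32*A^10 - 91*A^6 - 91*A^2 - 32*A^-2 - A^-6
  A^2 * (49*d^2 + 7*d^4) = 7*A^10 + 77*A^6 + 140*A^2 + 77*A^-2 + 7*A^-6
  A^0 * (49*d + 21*d^3) = -21*A^6 - 112*A^2 - 112*A^-2 - 21*A^-6
  A^-2 * (22 + 34*d^2) = 34*A^2 + 90*A^-2 + 34*A^-6
  A^-4 * (27*d + d^3) = -A^2 - 30*A^-2 - 30*A^-6 - A^-10
  A^-6 * (5 + 3*d^2) = 3*A^-2 + 11*A^-6 + 3*A^-10
  A^-8 * (d) = -A^-6 - A^-10
Summing the groups: <K> = -A^18 + 2*A^14 - 3*A^10 + 3*A^6 - 3*A^2 + 3*A^-2 - A^-6 + A^-10
Normalise by the writhe: (-A^3)^(-w) = (-A^3)^(6) = A^18, so f(A) = A^18 * <K> = -A^36 + 2*A^32 - 3*A^28 + 3*A^24 - 3*A^20 + 3*A^16 - A^12 + A^8.
Substitute A = t^(-1/4), i.e. A^e → t^(-e/4): V(t) = t^-2 - t^-3 + 3*t^-4 - 3*t^-5 + 3*t^-6 - 3*t^-7 + 2*t^-8 - t^-9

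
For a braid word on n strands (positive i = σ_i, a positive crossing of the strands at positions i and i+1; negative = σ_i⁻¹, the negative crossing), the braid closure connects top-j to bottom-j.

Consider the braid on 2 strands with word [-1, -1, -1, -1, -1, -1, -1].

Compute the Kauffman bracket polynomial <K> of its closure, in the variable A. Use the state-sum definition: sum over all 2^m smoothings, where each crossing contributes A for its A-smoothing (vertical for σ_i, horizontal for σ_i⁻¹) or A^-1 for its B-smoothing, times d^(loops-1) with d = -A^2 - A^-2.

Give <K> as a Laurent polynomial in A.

A^19 - A^15 + A^11 - A^7 + A^3 - A^-1 - A^-9

Derivation:
Braid: s1^-1 s1^-1 s1^-1 s1^-1 s1^-1 s1^-1 s1^-1 on 2 strands, 7 crossings.
Writhe w = (#positive) - (#negative) = 0 - 7 = -7.
Computing the Kauffman bracket via state sum. There are 2^7 = 128 states.
Smooth each crossing (0=||, 1=⌣⌢); contribution A^(Σ sign_k(1-2s_k)) * d^(L-1).
Tabulate the states by total A-exponent and number of loops L (A-exp: L × count):
  A^7: L=7 ×1
  A^5: L=6 ×7
  A^3: L=5 ×21
  A^1: L=4 ×35
  A^-1: L=3 ×35
  A^-3: L=2 ×21
  A^-5: L=1 ×7
  A^-7: L=2 ×1
Each group contributes A^e * Σ count * d^(L-1):
Powers of d = -A^2 - A^-2: d^2 = A^4 + 2 + A^-4; d^3 = -A^6 - 3*A^2 - 3*A^-2 - A^-6; d^4 = A^8 + 4*A^4 + 6 + 4*A^-4 + A^-8; d^5 = -A^10 - 5*A^6 - 10*A^2 - 10*A^-2 - 5*A^-6 - A^-10; d^6 = A^12 + 6*A^8 + 15*A^4 + 20 + 15*A^-4 + 6*A^-8 + A^-12.
  A^7 * (d^6) = A^19 + 6*A^15 + 15*A^11 + 20*A^7 + 15*A^3 + 6*A^-1 + A^-5
  A^5 * (7*d^5) = -7*A^15 - 35*A^11 - 70*A^7 - 70*A^3 - 35*A^-1 - 7*A^-5
  A^3 * (21*d^4) = 21*A^11 + 84*A^7 + 126*A^3 + 84*A^-1 + 21*A^-5
  A^1 * (35*d^3) = -35*A^7 - 105*A^3 - 105*A^-1 - 35*A^-5
  A^-1 * (35*d^2) = 35*A^3 + 70*A^-1 + 35*A^-5
  A^-3 * (21*d) = -21*A^-1 - 21*A^-5
  A^-5 * (7) = 7*A^-5
  A^-7 * (d) = -A^-5 - A^-9
Summing the groups: <K> = A^19 - A^15 + A^11 - A^7 + A^3 - A^-1 - A^-9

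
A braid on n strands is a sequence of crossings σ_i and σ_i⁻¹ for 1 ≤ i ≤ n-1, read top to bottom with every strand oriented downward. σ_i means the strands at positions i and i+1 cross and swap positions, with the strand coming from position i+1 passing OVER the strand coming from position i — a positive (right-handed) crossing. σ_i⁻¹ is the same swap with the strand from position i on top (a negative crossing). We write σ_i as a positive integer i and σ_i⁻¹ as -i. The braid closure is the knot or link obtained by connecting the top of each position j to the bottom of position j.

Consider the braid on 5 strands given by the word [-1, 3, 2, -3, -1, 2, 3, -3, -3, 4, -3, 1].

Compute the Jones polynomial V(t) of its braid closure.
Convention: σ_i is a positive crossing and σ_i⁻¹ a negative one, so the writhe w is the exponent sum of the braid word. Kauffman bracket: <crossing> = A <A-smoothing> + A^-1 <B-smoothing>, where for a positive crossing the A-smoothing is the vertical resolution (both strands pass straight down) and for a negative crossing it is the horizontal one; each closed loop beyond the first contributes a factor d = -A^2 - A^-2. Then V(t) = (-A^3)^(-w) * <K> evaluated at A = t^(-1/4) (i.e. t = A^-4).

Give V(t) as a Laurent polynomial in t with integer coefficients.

The presented braid s1^-1 s3 s2 s3^-1 s1^-1 s2 s3 s3^-1 s3^-1 s4 s3^-1 s1 on 5 strands reduces by inverse Markov moves (closure unchanged at each step):
  Deconjugate: the word is γ·β·γ⁻¹ with γ = s1^-1 s3 (prefix) and γ⁻¹ = s3^-1 s1 (suffix); strip both.
  Destabilize: the word has the form β·s4 where s4 occurs only as the final letter (β ∈ B_4); drop it and the last strand → 4 strands.
Reduced to β = s2 s3^-1 s1^-1 s2 s3 s3^-1 s3^-1 on 4 strands, 7 crossings.
Compute on β:
First cancel adjacent σ_i σ_i⁻¹ pairs (Reidemeister II — same braid, same closure): s2 s3^-1 s1^-1 s2 s3 s3^-1 s3^-1 → s2 s3^-1 s1^-1 s2 s3^-1.
Braid: s2 s3^-1 s1^-1 s2 s3^-1 on 4 strands, 5 crossings.
Writhe w = (#positive) - (#negative) = 2 - 3 = -1.
Enumerate smoothing states for the bracket polynomial. There are 2^5 = 32 states.
Smooth each crossing (0=||, 1=⌣⌢); contribution A^(Σ sign_k(1-2s_k)) * d^(L-1).
  state 00000: A-exp=-1, loops=4, term = A^-1 * d^3
  state 00001: A-exp=+1, loops=3, term = A^1 * d^2
  state 00010: A-exp=-3, loops=3, term = A^-3 * d^2
  state 00011: A-exp=-1, loops=2, term = A^-1 * d^1
  state 00100: A-exp=+1, loops=3, term = A^1 * d^2
  state 00101: A-exp=+3, loops=2, term = A^3 * d^1
  state 00110: A-exp=-1, loops=2, term = A^-1 * d^1
  state 00111: A-exp=+1, loops=1, term = A^1 * d^0
  state 01000: A-exp=+1, loops=3, term = A^1 * d^2
  state 01001: A-exp=+3, loops=4, term = A^3 * d^3
  state 01010: A-exp=-1, loops=2, term = A^-1 * d^1
  state 01011: A-exp=+1, loops=3, term = A^1 * d^2
  state 01100: A-exp=+3, loops=2, term = A^3 * d^1
  state 01101: A-exp=+5, loops=3, term = A^5 * d^2
  state 01110: A-exp=+1, loops=1, term = A^1 * d^0
  state 01111: A-exp=+3, loops=2, term = A^3 * d^1
  state 10000: A-exp=-3, loops=3, term = A^-3 * d^2
  state 10001: A-exp=-1, loops=2, term = A^-1 * d^1
  state 10010: A-exp=-5, loops=4, term = A^-5 * d^3
  state 10011: A-exp=-3, loops=3, term = A^-3 * d^2
  state 10100: A-exp=-1, loops=2, term = A^-1 * d^1
  state 10101: A-exp=+1, loops=1, term = A^1 * d^0
  state 10110: A-exp=-3, loops=3, term = A^-3 * d^2
  state 10111: A-exp=-1, loops=2, term = A^-1 * d^1
  state 11000: A-exp=-1, loops=2, term = A^-1 * d^1
  state 11001: A-exp=+1, loops=3, term = A^1 * d^2
  state 11010: A-exp=-3, loops=3, term = A^-3 * d^2
  state 11011: A-exp=-1, loops=2, term = A^-1 * d^1
  state 11100: A-exp=+1, loops=1, term = A^1 * d^0
  state 11101: A-exp=+3, loops=2, term = A^3 * d^1
  state 11110: A-exp=-1, loops=2, term = A^-1 * d^1
  state 11111: A-exp=+1, loops=1, term = A^1 * d^0
Collect the terms by A-exponent (count of states per loop number):
Powers of d = -A^2 - A^-2: d^2 = A^4 + 2 + A^-4; d^3 = -A^6 - 3*A^2 - 3*A^-2 - A^-6.
  A^5 * (d^2) = A^9 + 2*A^5 + A
  A^3 * (4*d + d^3) = -A^9 - 7*A^5 - 7*A - A^-3
  A^1 * (5 + 5*d^2) = 5*A^5 + 15*A + 5*A^-3
  A^-1 * (9*d + d^3) = -A^5 - 12*A - 12*A^-3 - A^-7
  A^-3 * (5*d^2) = 5*A + 10*A^-3 + 5*A^-7
  A^-5 * (d^3) = -A - 3*A^-3 - 3*A^-7 - A^-11
Summing the groups: <K> = -A^5 + A - A^-3 + A^-7 - A^-11
Normalise by the writhe: (-A^3)^(-w) = (-A^3)^(1) = -A^3, so f(A) = -A^3 * <K> = A^8 - A^4 + 1 - A^-4 + A^-8.
Substitute A = t^(-1/4), i.e. A^e → t^(-e/4): V(t) = t^2 - t + 1 - t^-1 + t^-2

Answer: t^2 - t + 1 - t^-1 + t^-2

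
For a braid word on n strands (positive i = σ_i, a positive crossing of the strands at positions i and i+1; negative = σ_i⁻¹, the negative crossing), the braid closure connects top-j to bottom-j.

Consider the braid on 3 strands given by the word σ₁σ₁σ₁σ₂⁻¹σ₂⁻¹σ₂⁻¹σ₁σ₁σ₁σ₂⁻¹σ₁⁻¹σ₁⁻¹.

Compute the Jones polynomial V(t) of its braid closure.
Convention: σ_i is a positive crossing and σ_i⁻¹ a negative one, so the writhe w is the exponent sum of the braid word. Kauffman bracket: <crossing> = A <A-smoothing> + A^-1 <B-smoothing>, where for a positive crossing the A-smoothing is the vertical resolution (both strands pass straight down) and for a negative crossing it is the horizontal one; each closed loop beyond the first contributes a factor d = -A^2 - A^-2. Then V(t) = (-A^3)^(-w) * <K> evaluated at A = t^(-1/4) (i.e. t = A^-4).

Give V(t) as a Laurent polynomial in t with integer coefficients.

The presented braid s1 s1 s1 s2^-1 s2^-1 s2^-1 s1 s1 s1 s2^-1 s1^-1 s1^-1 on 3 strands reduces by inverse Markov moves (closure unchanged at each step):
  Deconjugate: the word is γ·β·γ⁻¹ with γ = s1 s1 (prefix) and γ⁻¹ = s1^-1 s1^-1 (suffix); strip both.
Reduced to β = s1 s2^-1 s2^-1 s2^-1 s1 s1 s1 s2^-1 on 3 strands, 8 crossings.
Compute on β:
Braid: s1 s2^-1 s2^-1 s2^-1 s1 s1 s1 s2^-1 on 3 strands, 8 crossings.
Writhe w = (#positive) - (#negative) = 4 - 4 = 0.
Enumerate smoothing states for the bracket polynomial. There are 2^8 = 256 states.
Smooth each crossing (0=||, 1=⌣⌢); contribution A^(Σ sign_k(1-2s_k)) * d^(L-1).
Tabulate the states by total A-exponent and number of loops L (A-exp: L × count):
  A^8: L=5 ×1
  A^6: L=4 ×8
  A^4: L=3 ×25, L=5 ×3
  A^2: L=2 ×37, L=4 ×18, L=6 ×1
  A^0: L=1 ×25, L=3 ×37, L=5 ×8
  A^-2: L=2 ×37, L=4 ×18, L=6 ×1
  A^-4: L=3 ×25, L=5 ×3
  A^-6: L=4 ×8
  A^-8: L=5 ×1
Each group contributes A^e * Σ count * d^(L-1):
Powers of d = -A^2 - A^-2: d^2 = A^4 + 2 + A^-4; d^3 = -A^6 - 3*A^2 - 3*A^-2 - A^-6; d^4 = A^8 + 4*A^4 + 6 + 4*A^-4 + A^-8; d^5 = -A^10 - 5*A^6 - 10*A^2 - 10*A^-2 - 5*A^-6 - A^-10.
  A^8 * (d^4) = A^16 + 4*A^12 + 6*A^8 + 4*A^4 + 1
  A^6 * (8*d^3) = -8*A^12 - 24*A^8 - 24*A^4 - 8
  A^4 * (25*d^2 + 3*d^4) = 3*A^12 + 37*A^8 + 68*A^4 + 37 + 3*A^-4
  A^2 * (37*d + 18*d^3 + d^5) = -A^12 - 23*A^8 - 101*A^4 - 101 - 23*A^-4 - A^-8
  A^0 * (25 + 37*d^2 + 8*d^4) = 8*A^8 + 69*A^4 + 147 + 69*A^-4 + 8*A^-8
  A^-2 * (37*d + 18*d^3 + d^5) = -A^8 - 23*A^4 - 101 - 101*A^-4 - 23*A^-8 - A^-12
  A^-4 * (25*d^2 + 3*d^4) = 3*A^4 + 37 + 68*A^-4 + 37*A^-8 + 3*A^-12
  A^-6 * (8*d^3) = -8 - 24*A^-4 - 24*A^-8 - 8*A^-12
  A^-8 * (d^4) = 1 + 4*A^-4 + 6*A^-8 + 4*A^-12 + A^-16
Summing the groups: <K> = A^16 - 2*A^12 + 3*A^8 - 4*A^4 + 5 - 4*A^-4 + 3*A^-8 - 2*A^-12 + A^-16
Normalise by the writhe: (-A^3)^(-w) = (-A^3)^(0) = 1, so f(A) = 1 * <K> = A^16 - 2*A^12 + 3*A^8 - 4*A^4 + 5 - 4*A^-4 + 3*A^-8 - 2*A^-12 + A^-16.
Substitute A = t^(-1/4), i.e. A^e → t^(-e/4): V(t) = t^4 - 2*t^3 + 3*t^2 - 4*t + 5 - 4*t^-1 + 3*t^-2 - 2*t^-3 + t^-4

Answer: t^4 - 2*t^3 + 3*t^2 - 4*t + 5 - 4*t^-1 + 3*t^-2 - 2*t^-3 + t^-4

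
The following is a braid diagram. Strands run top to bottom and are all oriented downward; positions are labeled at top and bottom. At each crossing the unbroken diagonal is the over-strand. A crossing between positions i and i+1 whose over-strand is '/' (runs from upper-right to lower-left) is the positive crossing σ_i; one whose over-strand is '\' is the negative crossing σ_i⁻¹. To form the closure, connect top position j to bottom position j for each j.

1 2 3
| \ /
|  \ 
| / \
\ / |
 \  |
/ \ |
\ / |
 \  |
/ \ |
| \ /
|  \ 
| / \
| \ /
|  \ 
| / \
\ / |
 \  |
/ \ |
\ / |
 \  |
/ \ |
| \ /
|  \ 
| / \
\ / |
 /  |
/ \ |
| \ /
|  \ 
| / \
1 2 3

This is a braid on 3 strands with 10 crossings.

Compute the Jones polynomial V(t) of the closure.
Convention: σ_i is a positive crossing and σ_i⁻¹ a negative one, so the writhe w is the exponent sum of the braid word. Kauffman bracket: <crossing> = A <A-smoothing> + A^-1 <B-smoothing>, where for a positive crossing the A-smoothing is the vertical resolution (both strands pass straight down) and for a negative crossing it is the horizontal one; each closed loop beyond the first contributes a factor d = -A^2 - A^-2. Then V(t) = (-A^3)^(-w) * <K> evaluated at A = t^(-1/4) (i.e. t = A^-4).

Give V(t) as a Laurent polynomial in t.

Reading the diagram top to bottom ('/'-over between positions i,i+1 = s_i, '\'-over = s_i^-1): braid word = s2^-1 s1^-1 s1^-1 s2^-1 s2^-1 s1^-1 s1^-1 s2^-1 s1 s2^-1.
Braid: s2^-1 s1^-1 s1^-1 s2^-1 s2^-1 s1^-1 s1^-1 s2^-1 s1 s2^-1 on 3 strands, 10 crossings.
Writhe w = (#positive) - (#negative) = 1 - 9 = -8.
Enumerate smoothing states for the bracket polynomial. There are 2^10 = 1024 states.
Smooth each crossing (0=||, 1=⌣⌢); contribution A^(Σ sign_k(1-2s_k)) * d^(L-1).
Tabulate the states by total A-exponent and number of loops L (A-exp: L × count):
  A^10: L=6 ×1
  A^8: L=5 ×10
  A^6: L=4 ×41, L=6 ×4
  A^4: L=3 ×86, L=5 ×34
  A^2: L=2 ×92, L=4 ×114, L=6 ×4
  A^0: L=1 ×40, L=3 ×185, L=5 ×27
  A^-2: L=2 ×142, L=4 ×67, L=6 ×1
  A^-4: L=1 ×40, L=3 ×76, L=5 ×4
  A^-6: L=2 ×39, L=4 ×6
  A^-8: L=1 ×5, L=3 ×5
  A^-10: L=2 ×1
Each group contributes A^e * Σ count * d^(L-1):
Powers of d = -A^2 - A^-2: d^2 = A^4 + 2 + A^-4; d^3 = -A^6 - 3*A^2 - 3*A^-2 - A^-6; d^4 = A^8 + 4*A^4 + 6 + 4*A^-4 + A^-8; d^5 = -A^10 - 5*A^6 - 10*A^2 - 10*A^-2 - 5*A^-6 - A^-10.
  A^10 * (d^5) = -A^20 - 5*A^16 - 10*A^12 - 10*A^8 - 5*A^4 - 1
  A^8 * (10*d^4) = 10*A^16 + 40*A^12 + 60*A^8 + 40*A^4 + 10
  A^6 * (41*d^3 + 4*d^5) = -4*A^16 - 61*A^12 - 163*A^8 - 163*A^4 - 61 - 4*A^-4
  A^4 * (86*d^2 + 34*d^4) = 34*A^12 + 222*A^8 + 376*A^4 + 222 + 34*A^-4
  A^2 * (92*d + 114*d^3 + 4*d^5) = -4*A^12 - 134*A^8 - 474*A^4 - 474 - 134*A^-4 - 4*A^-8
  A^0 * (40 + 185*d^2 + 27*d^4) = 27*A^8 + 293*A^4 + 572 + 293*A^-4 + 27*A^-8
  A^-2 * (142*d + 67*d^3 + d^5) = -A^8 - 72*A^4 - 353 - 353*A^-4 - 72*A^-8 - A^-12
  A^-4 * (40 + 76*d^2 + 4*d^4) = 4*A^4 + 92 + 216*A^-4 + 92*A^-8 + 4*A^-12
  A^-6 * (39*d + 6*d^3) = -6 - 57*A^-4 - 57*A^-8 - 6*A^-12
  A^-8 * (5 + 5*d^2) = 5*A^-4 + 15*A^-8 + 5*A^-12
  A^-10 * (d) = -A^-8 - A^-12
Summing the groups: <K> = -A^20 + A^16 - A^12 + A^8 - A^4 + 1 + A^-12
Normalise by the writhe: (-A^3)^(-w) = (-A^3)^(8) = A^24, so f(A) = A^24 * <K> = -A^44 + A^40 - A^36 + A^32 - A^28 + A^24 + A^12.
Substitute A = t^(-1/4), i.e. A^e → t^(-e/4): V(t) = t^-3 + t^-6 - t^-7 + t^-8 - t^-9 + t^-10 - t^-11

Answer: t^-3 + t^-6 - t^-7 + t^-8 - t^-9 + t^-10 - t^-11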